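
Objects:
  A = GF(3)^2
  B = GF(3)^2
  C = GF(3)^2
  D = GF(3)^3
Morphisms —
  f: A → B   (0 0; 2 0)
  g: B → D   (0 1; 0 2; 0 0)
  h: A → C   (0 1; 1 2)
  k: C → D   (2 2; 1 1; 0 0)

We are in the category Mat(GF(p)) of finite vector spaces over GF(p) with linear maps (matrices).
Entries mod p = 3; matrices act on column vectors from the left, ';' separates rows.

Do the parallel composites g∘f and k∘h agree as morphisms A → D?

Path 1 = f;g:
  e0=[1,0] f→[0,2] g→[2,1,0]
  e1=[0,1] f→[0,0] g→[0,0,0]
  ⟦path⟧₁ = (2 0; 1 0; 0 0)
Path 2 = h;k:
  e0=[1,0] h→[0,1] k→[2,1,0]
  e1=[0,1] h→[1,2] k→[0,0,0]
  ⟦path⟧₂ = (2 0; 1 0; 0 0)
Equal? equal; square commutes

Answer: COMMUTES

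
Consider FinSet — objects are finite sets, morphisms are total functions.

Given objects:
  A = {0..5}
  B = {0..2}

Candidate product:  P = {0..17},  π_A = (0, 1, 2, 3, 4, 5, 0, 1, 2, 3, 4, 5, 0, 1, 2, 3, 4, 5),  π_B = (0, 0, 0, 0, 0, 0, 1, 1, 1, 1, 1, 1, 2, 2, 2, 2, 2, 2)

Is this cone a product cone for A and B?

Answer: VALID PRODUCT

Derivation:
|A|·|B| = 6·3 = 18;  |P| = 18
Check the pairing map k ↦ (π_A(k), π_B(k)):
  0 ↦ (0,0)
  1 ↦ (1,0)
  2 ↦ (2,0)
  3 ↦ (3,0)
  4 ↦ (4,0)
  5 ↦ (5,0)
  6 ↦ (0,1)
  7 ↦ (1,1)
  8 ↦ (2,1)
  9 ↦ (3,1)
  10 ↦ (4,1)
  11 ↦ (5,1)
  12 ↦ (0,2)
  13 ↦ (1,2)
  14 ↦ (2,2)
  15 ↦ (3,2)
  16 ↦ (4,2)
  17 ↦ (5,2)
distinct pairs in image: 18 / 18 needed
  → bijection onto A×B; projections well-typed.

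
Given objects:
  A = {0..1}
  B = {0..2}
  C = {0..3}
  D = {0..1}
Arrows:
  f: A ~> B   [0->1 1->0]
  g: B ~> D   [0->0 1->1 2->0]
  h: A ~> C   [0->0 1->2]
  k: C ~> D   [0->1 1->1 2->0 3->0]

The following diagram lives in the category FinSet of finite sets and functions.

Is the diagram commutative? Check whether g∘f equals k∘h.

Along f;g (path 1):
  0 f~>1 g~>1
  1 f~>0 g~>0
  result₁ = [0->1 1->0]
Along h;k (path 2):
  0 h~>0 k~>1
  1 h~>2 k~>0
  result₂ = [0->1 1->0]
Equal? same morphism ✓

Answer: COMMUTES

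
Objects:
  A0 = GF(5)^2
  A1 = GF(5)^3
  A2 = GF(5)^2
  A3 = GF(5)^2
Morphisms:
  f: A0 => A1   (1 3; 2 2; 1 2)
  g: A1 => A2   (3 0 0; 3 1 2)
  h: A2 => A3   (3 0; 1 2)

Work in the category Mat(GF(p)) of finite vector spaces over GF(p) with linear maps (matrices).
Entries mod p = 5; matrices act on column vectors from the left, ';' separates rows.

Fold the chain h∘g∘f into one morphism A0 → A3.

Answer: (4 2; 2 4)

Trace:
  e0=[1,0] f=>[1,2,1] g=>[3,2] h=>[4,2]
  e1=[0,1] f=>[3,2,2] g=>[4,0] h=>[2,4]
result: (4 2; 2 4)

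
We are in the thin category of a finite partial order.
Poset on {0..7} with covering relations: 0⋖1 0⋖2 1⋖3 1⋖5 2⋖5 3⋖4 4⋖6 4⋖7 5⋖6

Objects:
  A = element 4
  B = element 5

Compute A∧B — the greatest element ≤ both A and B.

Answer: A∧B = 1

Trace:
Lower bounds of A=4 and B=5: {0,1}
  0 ⊑ 1
  1 ⊑ 1
glb = 1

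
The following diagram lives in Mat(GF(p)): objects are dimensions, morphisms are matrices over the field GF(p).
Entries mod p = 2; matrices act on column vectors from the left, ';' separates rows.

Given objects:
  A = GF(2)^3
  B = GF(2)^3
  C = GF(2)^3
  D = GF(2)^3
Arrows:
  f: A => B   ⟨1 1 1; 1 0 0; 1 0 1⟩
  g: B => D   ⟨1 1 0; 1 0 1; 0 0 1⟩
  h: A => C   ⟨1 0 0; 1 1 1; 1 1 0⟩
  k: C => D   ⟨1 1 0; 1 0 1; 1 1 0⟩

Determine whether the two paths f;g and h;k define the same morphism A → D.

Along f;g (path 1):
  e0=[1,0,0] f=>[1,1,1] g=>[0,0,1]
  e1=[0,1,0] f=>[1,0,0] g=>[1,1,0]
  e2=[0,0,1] f=>[1,0,1] g=>[1,0,1]
  ⟦path⟧₁ = ⟨0 1 1; 0 1 0; 1 0 1⟩
Along h;k (path 2):
  e0=[1,0,0] h=>[1,1,1] k=>[0,0,0]
  e1=[0,1,0] h=>[0,1,1] k=>[1,1,1]
  e2=[0,0,1] h=>[0,1,0] k=>[1,0,1]
  ⟦path⟧₂ = ⟨0 1 1; 0 1 0; 0 1 1⟩
Equal? NO — does not commute

Answer: DOES NOT COMMUTE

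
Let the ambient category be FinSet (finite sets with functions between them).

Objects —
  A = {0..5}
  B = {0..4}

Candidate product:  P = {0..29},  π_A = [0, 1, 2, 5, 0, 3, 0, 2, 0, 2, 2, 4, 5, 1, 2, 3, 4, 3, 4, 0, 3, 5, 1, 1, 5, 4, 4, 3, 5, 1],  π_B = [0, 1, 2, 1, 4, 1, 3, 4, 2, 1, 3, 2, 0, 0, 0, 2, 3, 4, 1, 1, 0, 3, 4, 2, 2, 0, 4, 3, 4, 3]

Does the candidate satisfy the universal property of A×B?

Answer: VALID PRODUCT

Work:
|A|·|B| = 6·5 = 30;  |P| = 30
Check the pairing map k ↦ (π_A(k), π_B(k)):
  0 : (0,0)
  1 : (1,1)
  2 : (2,2)
  3 : (5,1)
  4 : (0,4)
  5 : (3,1)
  6 : (0,3)
  7 : (2,4)
  8 : (0,2)
  9 : (2,1)
  10 : (2,3)
  11 : (4,2)
  12 : (5,0)
  13 : (1,0)
  14 : (2,0)
  15 : (3,2)
  16 : (4,3)
  17 : (3,4)
  18 : (4,1)
  19 : (0,1)
  20 : (3,0)
  21 : (5,3)
  22 : (1,4)
  23 : (1,2)
  24 : (5,2)
  25 : (4,0)
  26 : (4,4)
  27 : (3,3)
  28 : (5,4)
  29 : (1,3)
distinct pairs in image: 30 / 30 needed
  → bijection onto A×B; projections well-typed.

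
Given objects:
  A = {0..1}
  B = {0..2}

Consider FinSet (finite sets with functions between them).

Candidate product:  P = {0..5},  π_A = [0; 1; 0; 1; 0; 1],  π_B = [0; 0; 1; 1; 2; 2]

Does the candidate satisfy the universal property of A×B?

Answer: VALID PRODUCT

Derivation:
|A|·|B| = 2·3 = 6;  |P| = 6
Check the pairing map k ↦ (π_A(k), π_B(k)):
  0 -> (0,0)
  1 -> (1,0)
  2 -> (0,1)
  3 -> (1,1)
  4 -> (0,2)
  5 -> (1,2)
distinct pairs in image: 6 / 6 needed
  → bijection onto A×B; projections well-typed.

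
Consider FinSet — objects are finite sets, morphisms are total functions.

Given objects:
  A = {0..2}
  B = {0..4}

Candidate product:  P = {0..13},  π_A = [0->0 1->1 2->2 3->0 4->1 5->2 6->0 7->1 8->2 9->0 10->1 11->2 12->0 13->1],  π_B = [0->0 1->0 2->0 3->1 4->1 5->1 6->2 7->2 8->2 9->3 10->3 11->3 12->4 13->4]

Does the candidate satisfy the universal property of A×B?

Answer: NOT A VALID PRODUCT — |P|=14 ≠ |A|·|B|=15

Derivation:
|A|·|B| = 3·5 = 15;  |P| = 14
  → cardinalities differ; no bijection possible.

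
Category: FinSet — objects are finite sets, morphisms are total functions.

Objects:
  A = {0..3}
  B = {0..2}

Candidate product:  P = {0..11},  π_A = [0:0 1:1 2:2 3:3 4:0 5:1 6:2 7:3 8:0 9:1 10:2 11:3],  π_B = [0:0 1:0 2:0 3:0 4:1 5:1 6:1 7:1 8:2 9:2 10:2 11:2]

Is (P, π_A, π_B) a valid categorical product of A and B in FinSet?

|A|·|B| = 4·3 = 12;  |P| = 12
Check the pairing map k ↦ (π_A(k), π_B(k)):
  0 : (0,0)
  1 : (1,0)
  2 : (2,0)
  3 : (3,0)
  4 : (0,1)
  5 : (1,1)
  6 : (2,1)
  7 : (3,1)
  8 : (0,2)
  9 : (1,2)
  10 : (2,2)
  11 : (3,2)
distinct pairs in image: 12 / 12 needed
  → bijection onto A×B; projections well-typed.

Answer: VALID PRODUCT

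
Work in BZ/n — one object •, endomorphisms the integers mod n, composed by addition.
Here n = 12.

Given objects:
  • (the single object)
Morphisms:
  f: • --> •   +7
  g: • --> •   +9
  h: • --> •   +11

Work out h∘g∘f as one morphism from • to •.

Answer: +3

Derivation:
  0 +7≡7 +9≡4 +11≡3  (mod 12)
composite: +3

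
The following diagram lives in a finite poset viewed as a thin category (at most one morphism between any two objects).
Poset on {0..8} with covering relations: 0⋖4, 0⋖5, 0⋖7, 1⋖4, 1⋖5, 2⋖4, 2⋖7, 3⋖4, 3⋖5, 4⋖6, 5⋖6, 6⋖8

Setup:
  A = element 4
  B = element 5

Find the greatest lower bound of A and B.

Answer: NO MEET EXISTS

Derivation:
{x : x<=A ∧ x<=B} = {0,1,3}  (A=4, B=5)
  maximal lower bounds 0 and 1 are incomparable: neither 0<=1 nor 1<=0
→ no greatest lower bound exists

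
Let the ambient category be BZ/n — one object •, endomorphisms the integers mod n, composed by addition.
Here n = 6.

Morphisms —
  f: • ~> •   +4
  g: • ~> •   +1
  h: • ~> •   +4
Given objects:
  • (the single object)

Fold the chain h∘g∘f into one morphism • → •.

Answer: +3

Trace:
  0 +4≡4 +1≡5 +4≡3  (mod 6)
composite: +3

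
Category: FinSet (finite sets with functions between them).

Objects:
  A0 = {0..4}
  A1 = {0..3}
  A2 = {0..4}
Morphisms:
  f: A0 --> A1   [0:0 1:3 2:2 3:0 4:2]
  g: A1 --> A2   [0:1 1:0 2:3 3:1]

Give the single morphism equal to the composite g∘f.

Answer: [0:1 1:1 2:3 3:1 4:3]

Derivation:
  0 f-->0 g-->1
  1 f-->3 g-->1
  2 f-->2 g-->3
  3 f-->0 g-->1
  4 f-->2 g-->3
composite: [0:1 1:1 2:3 3:1 4:3]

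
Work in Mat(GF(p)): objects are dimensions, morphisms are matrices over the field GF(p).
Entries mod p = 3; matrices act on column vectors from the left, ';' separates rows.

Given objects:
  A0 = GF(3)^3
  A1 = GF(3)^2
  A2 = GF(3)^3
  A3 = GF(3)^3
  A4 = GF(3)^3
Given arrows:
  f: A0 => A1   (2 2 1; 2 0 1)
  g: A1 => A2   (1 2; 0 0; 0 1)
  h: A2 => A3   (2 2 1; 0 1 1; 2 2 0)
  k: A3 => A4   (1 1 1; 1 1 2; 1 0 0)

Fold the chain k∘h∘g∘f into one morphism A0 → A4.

  e0=(1,0,0) f=>(2,2) g=>(0,0,2) h=>(2,2,0) k=>(1,1,2)
  e1=(0,1,0) f=>(2,0) g=>(2,0,0) h=>(1,0,1) k=>(2,0,1)
  e2=(0,0,1) f=>(1,1) g=>(0,0,1) h=>(1,1,0) k=>(2,2,1)
result: (1 2 2; 1 0 2; 2 1 1)

Answer: (1 2 2; 1 0 2; 2 1 1)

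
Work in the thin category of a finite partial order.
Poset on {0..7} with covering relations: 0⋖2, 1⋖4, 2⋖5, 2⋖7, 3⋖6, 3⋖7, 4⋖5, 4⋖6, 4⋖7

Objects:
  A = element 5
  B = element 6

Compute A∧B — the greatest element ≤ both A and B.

Answer: A∧B = 4

Trace:
{x : x<=A ∧ x<=B} = {1,4}  (A=5, B=6)
  1 <= 4
  4 <= 4
glb = 4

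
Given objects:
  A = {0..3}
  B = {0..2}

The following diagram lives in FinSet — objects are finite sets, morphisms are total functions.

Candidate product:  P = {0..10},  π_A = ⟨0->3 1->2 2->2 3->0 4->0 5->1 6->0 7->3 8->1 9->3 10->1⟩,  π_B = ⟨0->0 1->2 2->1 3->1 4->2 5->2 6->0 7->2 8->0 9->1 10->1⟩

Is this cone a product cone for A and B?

|A|·|B| = 4·3 = 12;  |P| = 11
  → cardinalities differ; no bijection possible.

Answer: NOT A VALID PRODUCT — |P|=11 ≠ |A|·|B|=12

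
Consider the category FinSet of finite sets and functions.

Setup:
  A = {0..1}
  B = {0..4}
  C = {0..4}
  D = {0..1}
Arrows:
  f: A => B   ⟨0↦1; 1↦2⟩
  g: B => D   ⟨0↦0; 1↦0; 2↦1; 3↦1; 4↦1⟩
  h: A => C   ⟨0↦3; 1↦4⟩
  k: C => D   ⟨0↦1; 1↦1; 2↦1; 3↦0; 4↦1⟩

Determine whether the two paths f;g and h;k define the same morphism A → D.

Along f;g (path 1):
  0 f=>1 g=>0
  1 f=>2 g=>1
  composite₁ = ⟨0↦0; 1↦1⟩
Along h;k (path 2):
  0 h=>3 k=>0
  1 h=>4 k=>1
  composite₂ = ⟨0↦0; 1↦1⟩
Equal? equal; square commutes

Answer: COMMUTES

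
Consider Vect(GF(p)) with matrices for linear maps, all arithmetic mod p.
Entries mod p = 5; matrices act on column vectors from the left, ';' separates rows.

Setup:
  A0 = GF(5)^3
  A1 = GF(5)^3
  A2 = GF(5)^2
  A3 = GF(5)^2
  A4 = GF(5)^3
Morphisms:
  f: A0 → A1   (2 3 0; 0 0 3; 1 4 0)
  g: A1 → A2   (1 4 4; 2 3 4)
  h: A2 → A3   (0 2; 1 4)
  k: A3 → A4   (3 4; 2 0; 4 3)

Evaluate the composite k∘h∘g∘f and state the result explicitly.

  e0=(1,0,0) f→(2,0,1) g→(1,3) h→(1,3) k→(0,2,3)
  e1=(0,1,0) f→(3,0,4) g→(4,2) h→(4,2) k→(0,3,2)
  e2=(0,0,1) f→(0,3,0) g→(2,4) h→(3,3) k→(1,1,1)
composite: (0 0 1; 2 3 1; 3 2 1)

Answer: (0 0 1; 2 3 1; 3 2 1)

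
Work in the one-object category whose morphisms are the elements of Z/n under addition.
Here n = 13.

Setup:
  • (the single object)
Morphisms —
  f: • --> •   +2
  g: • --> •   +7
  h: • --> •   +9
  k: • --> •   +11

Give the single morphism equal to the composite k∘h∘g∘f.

  0 +2≡2 +7≡9 +9≡5 +11≡3  (mod 13)
result: +3

Answer: +3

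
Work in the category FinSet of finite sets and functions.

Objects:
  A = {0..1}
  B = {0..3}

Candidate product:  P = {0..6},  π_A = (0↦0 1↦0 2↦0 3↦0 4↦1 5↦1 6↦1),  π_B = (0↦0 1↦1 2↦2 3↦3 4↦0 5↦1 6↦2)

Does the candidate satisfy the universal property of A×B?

|A|·|B| = 2·4 = 8;  |P| = 7
  → cardinalities differ; no bijection possible.

Answer: NOT A VALID PRODUCT — |P|=7 ≠ |A|·|B|=8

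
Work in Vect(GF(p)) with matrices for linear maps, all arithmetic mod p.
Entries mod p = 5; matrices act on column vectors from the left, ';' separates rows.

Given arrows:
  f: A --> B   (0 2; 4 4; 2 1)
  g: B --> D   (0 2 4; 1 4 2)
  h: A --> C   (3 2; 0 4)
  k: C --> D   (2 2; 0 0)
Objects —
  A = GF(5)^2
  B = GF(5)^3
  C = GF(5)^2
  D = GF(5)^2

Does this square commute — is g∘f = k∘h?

Answer: COMMUTES

Trace:
1) trace f;g:
  e0=(1,0) f-->(0,4,2) g-->(1,0)
  e1=(0,1) f-->(2,4,1) g-->(2,0)
  result₁ = (1 2; 0 0)
2) trace h;k:
  e0=(1,0) h-->(3,0) k-->(1,0)
  e1=(0,1) h-->(2,4) k-->(2,0)
  result₂ = (1 2; 0 0)
Equal? equal; square commutes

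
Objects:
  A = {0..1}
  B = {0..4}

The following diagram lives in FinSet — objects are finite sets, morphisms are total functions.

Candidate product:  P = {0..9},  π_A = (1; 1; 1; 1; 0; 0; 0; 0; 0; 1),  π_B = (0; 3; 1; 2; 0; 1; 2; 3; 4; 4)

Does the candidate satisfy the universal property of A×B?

|A|·|B| = 2·5 = 10;  |P| = 10
Check the pairing map k ↦ (π_A(k), π_B(k)):
  0 ↦ (1,0)
  1 ↦ (1,3)
  2 ↦ (1,1)
  3 ↦ (1,2)
  4 ↦ (0,0)
  5 ↦ (0,1)
  6 ↦ (0,2)
  7 ↦ (0,3)
  8 ↦ (0,4)
  9 ↦ (1,4)
distinct pairs in image: 10 / 10 needed
  → bijection onto A×B; projections well-typed.

Answer: VALID PRODUCT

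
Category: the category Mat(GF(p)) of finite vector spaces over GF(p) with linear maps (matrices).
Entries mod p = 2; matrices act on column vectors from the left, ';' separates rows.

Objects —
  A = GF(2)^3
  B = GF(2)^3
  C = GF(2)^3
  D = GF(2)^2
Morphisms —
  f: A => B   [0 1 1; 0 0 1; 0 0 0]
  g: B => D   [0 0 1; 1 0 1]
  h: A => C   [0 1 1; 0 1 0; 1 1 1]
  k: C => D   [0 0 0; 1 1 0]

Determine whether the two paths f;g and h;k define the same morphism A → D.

Along f;g (path 1):
  e0=⟨1,0,0⟩ f=>⟨0,0,0⟩ g=>⟨0,0⟩
  e1=⟨0,1,0⟩ f=>⟨1,0,0⟩ g=>⟨0,1⟩
  e2=⟨0,0,1⟩ f=>⟨1,1,0⟩ g=>⟨0,1⟩
  composite₁ = [0 0 0; 0 1 1]
Along h;k (path 2):
  e0=⟨1,0,0⟩ h=>⟨0,0,1⟩ k=>⟨0,0⟩
  e1=⟨0,1,0⟩ h=>⟨1,1,1⟩ k=>⟨0,0⟩
  e2=⟨0,0,1⟩ h=>⟨1,0,1⟩ k=>⟨0,1⟩
  composite₂ = [0 0 0; 0 0 1]
Equal? distinct morphisms ✗

Answer: DOES NOT COMMUTE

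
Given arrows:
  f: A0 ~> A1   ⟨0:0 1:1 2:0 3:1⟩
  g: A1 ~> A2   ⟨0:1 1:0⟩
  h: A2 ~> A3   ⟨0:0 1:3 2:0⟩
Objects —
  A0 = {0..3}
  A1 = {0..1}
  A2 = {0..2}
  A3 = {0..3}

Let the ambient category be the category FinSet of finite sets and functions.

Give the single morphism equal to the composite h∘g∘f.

Answer: ⟨0:3 1:0 2:3 3:0⟩

Derivation:
  0 f~>0 g~>1 h~>3
  1 f~>1 g~>0 h~>0
  2 f~>0 g~>1 h~>3
  3 f~>1 g~>0 h~>0
result: ⟨0:3 1:0 2:3 3:0⟩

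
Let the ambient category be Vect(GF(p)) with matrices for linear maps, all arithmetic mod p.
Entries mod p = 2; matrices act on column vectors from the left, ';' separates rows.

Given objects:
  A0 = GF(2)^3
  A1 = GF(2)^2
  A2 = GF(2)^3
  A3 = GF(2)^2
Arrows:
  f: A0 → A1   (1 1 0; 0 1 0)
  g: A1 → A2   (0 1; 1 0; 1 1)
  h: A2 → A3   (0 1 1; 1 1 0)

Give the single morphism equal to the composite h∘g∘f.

Answer: (0 1 0; 1 0 0)

Trace:
  e0=⟨1,0,0⟩ f→⟨1,0⟩ g→⟨0,1,1⟩ h→⟨0,1⟩
  e1=⟨0,1,0⟩ f→⟨1,1⟩ g→⟨1,1,0⟩ h→⟨1,0⟩
  e2=⟨0,0,1⟩ f→⟨0,0⟩ g→⟨0,0,0⟩ h→⟨0,0⟩
result: (0 1 0; 1 0 0)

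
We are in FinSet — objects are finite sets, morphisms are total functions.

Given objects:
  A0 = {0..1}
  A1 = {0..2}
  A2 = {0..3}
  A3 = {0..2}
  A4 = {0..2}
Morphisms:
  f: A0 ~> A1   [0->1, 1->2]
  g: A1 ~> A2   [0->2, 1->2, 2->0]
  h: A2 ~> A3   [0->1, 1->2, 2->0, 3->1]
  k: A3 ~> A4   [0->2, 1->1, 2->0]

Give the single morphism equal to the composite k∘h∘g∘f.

Answer: [0->2, 1->1]

Derivation:
  0 f~>1 g~>2 h~>0 k~>2
  1 f~>2 g~>0 h~>1 k~>1
result: [0->2, 1->1]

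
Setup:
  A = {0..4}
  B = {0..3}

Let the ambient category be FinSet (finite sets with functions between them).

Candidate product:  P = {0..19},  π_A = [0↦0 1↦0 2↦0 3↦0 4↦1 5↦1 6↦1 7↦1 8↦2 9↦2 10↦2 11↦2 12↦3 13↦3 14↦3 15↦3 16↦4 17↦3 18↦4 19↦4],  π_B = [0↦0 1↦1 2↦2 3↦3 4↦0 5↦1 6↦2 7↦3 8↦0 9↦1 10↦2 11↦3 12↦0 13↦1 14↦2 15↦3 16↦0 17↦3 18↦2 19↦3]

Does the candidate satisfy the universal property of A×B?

|A|·|B| = 5·4 = 20;  |P| = 20
Check the pairing map k ↦ (π_A(k), π_B(k)):
  0 ↦ (0,0)
  1 ↦ (0,1)
  2 ↦ (0,2)
  3 ↦ (0,3)
  4 ↦ (1,0)
  5 ↦ (1,1)
  6 ↦ (1,2)
  7 ↦ (1,3)
  8 ↦ (2,0)
  9 ↦ (2,1)
  10 ↦ (2,2)
  11 ↦ (2,3)
  12 ↦ (3,0)
  13 ↦ (3,1)
  14 ↦ (3,2)
  15 ↦ (3,3)
  16 ↦ (4,0)
  17 ↦ (3,3)  ✗ repeats pair of k=15
  18 ↦ (4,2)
  19 ↦ (4,3)
distinct pairs in image: 19 / 20 needed
  → (3,3) hit at k=15 and k=17

Answer: NOT A VALID PRODUCT — duplicate pair at indices 15,17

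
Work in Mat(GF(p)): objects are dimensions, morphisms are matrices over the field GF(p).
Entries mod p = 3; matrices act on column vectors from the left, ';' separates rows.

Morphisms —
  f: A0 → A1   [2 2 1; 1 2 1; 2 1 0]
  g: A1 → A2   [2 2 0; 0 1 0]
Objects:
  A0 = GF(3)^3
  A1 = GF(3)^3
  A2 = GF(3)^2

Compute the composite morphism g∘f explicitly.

  e0=[1,0,0] f→[2,1,2] g→[0,1]
  e1=[0,1,0] f→[2,2,1] g→[2,2]
  e2=[0,0,1] f→[1,1,0] g→[1,1]
⟦path⟧: [0 2 1; 1 2 1]

Answer: [0 2 1; 1 2 1]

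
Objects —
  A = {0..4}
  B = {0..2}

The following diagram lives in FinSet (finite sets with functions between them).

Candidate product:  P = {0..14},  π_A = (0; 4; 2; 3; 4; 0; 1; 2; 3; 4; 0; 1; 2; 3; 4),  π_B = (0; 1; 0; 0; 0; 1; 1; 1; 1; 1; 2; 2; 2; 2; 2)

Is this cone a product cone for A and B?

Answer: NOT A VALID PRODUCT — duplicate pair at indices 9,1

Trace:
|A|·|B| = 5·3 = 15;  |P| = 15
Check the pairing map k ↦ (π_A(k), π_B(k)):
  0 ↦ (0,0)
  1 ↦ (4,1)
  2 ↦ (2,0)
  3 ↦ (3,0)
  4 ↦ (4,0)
  5 ↦ (0,1)
  6 ↦ (1,1)
  7 ↦ (2,1)
  8 ↦ (3,1)
  9 ↦ (4,1)  ✗ repeats pair of k=1
  10 ↦ (0,2)
  11 ↦ (1,2)
  12 ↦ (2,2)
  13 ↦ (3,2)
  14 ↦ (4,2)
distinct pairs in image: 14 / 15 needed
  → (4,1) hit at k=1 and k=9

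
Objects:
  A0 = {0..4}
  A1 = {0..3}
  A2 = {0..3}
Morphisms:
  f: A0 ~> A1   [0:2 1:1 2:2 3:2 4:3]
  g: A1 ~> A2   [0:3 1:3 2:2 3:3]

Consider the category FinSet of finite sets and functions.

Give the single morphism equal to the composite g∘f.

  0 f~>2 g~>2
  1 f~>1 g~>3
  2 f~>2 g~>2
  3 f~>2 g~>2
  4 f~>3 g~>3
⟦path⟧: [0:2 1:3 2:2 3:2 4:3]

Answer: [0:2 1:3 2:2 3:2 4:3]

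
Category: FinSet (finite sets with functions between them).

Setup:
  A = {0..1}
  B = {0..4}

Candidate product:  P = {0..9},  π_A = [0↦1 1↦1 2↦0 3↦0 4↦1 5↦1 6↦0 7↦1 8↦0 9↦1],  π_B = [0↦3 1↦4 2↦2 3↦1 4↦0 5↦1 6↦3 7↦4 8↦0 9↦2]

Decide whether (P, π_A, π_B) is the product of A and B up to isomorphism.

|A|·|B| = 2·5 = 10;  |P| = 10
Check the pairing map k ↦ (π_A(k), π_B(k)):
  0 ↦ (1,3)
  1 ↦ (1,4)
  2 ↦ (0,2)
  3 ↦ (0,1)
  4 ↦ (1,0)
  5 ↦ (1,1)
  6 ↦ (0,3)
  7 ↦ (1,4)  ✗ repeats pair of k=1
  8 ↦ (0,0)
  9 ↦ (1,2)
distinct pairs in image: 9 / 10 needed
  → (1,4) hit at k=1 and k=7

Answer: NOT A VALID PRODUCT — duplicate pair at indices 1,7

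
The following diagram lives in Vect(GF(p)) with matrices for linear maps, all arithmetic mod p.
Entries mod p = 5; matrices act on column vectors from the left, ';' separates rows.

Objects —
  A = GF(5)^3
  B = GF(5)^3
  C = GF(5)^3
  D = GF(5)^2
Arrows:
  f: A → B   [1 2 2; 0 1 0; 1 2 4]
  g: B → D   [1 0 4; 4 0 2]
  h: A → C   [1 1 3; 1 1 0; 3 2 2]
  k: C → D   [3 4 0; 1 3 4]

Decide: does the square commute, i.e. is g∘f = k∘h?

1) trace f;g:
  e0=⟨1,0,0⟩ f→⟨1,0,1⟩ g→⟨0,1⟩
  e1=⟨0,1,0⟩ f→⟨2,1,2⟩ g→⟨0,2⟩
  e2=⟨0,0,1⟩ f→⟨2,0,4⟩ g→⟨3,1⟩
  ⟦path⟧₁ = [0 0 3; 1 2 1]
2) trace h;k:
  e0=⟨1,0,0⟩ h→⟨1,1,3⟩ k→⟨2,1⟩
  e1=⟨0,1,0⟩ h→⟨1,1,2⟩ k→⟨2,2⟩
  e2=⟨0,0,1⟩ h→⟨3,0,2⟩ k→⟨4,1⟩
  ⟦path⟧₂ = [2 2 4; 1 2 1]
Equal? distinct morphisms ✗

Answer: DOES NOT COMMUTE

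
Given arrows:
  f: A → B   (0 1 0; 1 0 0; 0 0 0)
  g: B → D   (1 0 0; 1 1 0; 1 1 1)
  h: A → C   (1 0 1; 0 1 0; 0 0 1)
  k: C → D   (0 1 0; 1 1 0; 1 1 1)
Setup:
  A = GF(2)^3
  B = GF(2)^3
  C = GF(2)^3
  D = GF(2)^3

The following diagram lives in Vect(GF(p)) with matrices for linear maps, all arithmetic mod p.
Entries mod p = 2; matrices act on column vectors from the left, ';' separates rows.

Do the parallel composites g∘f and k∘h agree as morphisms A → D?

1) trace f;g:
  e0=(1,0,0) f→(0,1,0) g→(0,1,1)
  e1=(0,1,0) f→(1,0,0) g→(1,1,1)
  e2=(0,0,1) f→(0,0,0) g→(0,0,0)
  result₁ = (0 1 0; 1 1 0; 1 1 0)
2) trace h;k:
  e0=(1,0,0) h→(1,0,0) k→(0,1,1)
  e1=(0,1,0) h→(0,1,0) k→(1,1,1)
  e2=(0,0,1) h→(1,0,1) k→(0,1,0)
  result₂ = (0 1 0; 1 1 1; 1 1 0)
Equal? distinct morphisms ✗

Answer: DOES NOT COMMUTE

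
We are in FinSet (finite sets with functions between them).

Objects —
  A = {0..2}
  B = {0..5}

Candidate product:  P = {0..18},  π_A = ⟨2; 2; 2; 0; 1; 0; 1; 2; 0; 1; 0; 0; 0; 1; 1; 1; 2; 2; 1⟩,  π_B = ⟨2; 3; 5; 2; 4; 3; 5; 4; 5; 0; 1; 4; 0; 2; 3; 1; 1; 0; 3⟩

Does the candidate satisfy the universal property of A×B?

Answer: NOT A VALID PRODUCT — |P|=19 ≠ |A|·|B|=18

Derivation:
|A|·|B| = 3·6 = 18;  |P| = 19
  → cardinalities differ; no bijection possible.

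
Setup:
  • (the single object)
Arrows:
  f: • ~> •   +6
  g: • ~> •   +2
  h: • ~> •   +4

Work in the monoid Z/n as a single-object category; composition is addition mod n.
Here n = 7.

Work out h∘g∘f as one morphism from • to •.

  0 +6≡6 +2≡1 +4≡5  (mod 7)
⟦path⟧: +5

Answer: +5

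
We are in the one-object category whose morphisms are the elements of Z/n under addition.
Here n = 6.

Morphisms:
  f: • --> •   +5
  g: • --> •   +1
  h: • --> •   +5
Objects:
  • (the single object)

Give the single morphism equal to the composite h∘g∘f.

Answer: +5

Work:
  0 +5≡5 +1≡0 +5≡5  (mod 6)
composite: +5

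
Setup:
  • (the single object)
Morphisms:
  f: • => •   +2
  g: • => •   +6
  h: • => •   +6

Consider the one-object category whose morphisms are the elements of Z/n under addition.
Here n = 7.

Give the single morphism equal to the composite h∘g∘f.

  0 +2≡2 +6≡1 +6≡0  (mod 7)
result: +0

Answer: +0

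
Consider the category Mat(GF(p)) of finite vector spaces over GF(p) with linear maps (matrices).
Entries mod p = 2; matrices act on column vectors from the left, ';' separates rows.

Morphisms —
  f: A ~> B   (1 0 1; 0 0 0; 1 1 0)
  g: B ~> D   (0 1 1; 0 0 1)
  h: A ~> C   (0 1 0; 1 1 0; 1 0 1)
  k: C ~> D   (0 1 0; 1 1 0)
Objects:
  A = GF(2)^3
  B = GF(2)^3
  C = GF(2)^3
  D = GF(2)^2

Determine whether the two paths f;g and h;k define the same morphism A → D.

Answer: DOES NOT COMMUTE

Derivation:
1) trace f;g:
  e0=(1,0,0) f~>(1,0,1) g~>(1,1)
  e1=(0,1,0) f~>(0,0,1) g~>(1,1)
  e2=(0,0,1) f~>(1,0,0) g~>(0,0)
  result₁ = (1 1 0; 1 1 0)
2) trace h;k:
  e0=(1,0,0) h~>(0,1,1) k~>(1,1)
  e1=(0,1,0) h~>(1,1,0) k~>(1,0)
  e2=(0,0,1) h~>(0,0,1) k~>(0,0)
  result₂ = (1 1 0; 1 0 0)
Equal? differ; not commutative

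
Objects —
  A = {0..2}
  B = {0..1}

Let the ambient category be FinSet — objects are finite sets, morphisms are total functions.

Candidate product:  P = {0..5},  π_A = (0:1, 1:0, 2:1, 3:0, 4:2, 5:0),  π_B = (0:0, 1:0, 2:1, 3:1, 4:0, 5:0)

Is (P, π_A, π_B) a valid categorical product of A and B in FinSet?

Answer: NOT A VALID PRODUCT — duplicate pair at indices 5,1

Trace:
|A|·|B| = 3·2 = 6;  |P| = 6
Check the pairing map k ↦ (π_A(k), π_B(k)):
  0 : (1,0)
  1 : (0,0)
  2 : (1,1)
  3 : (0,1)
  4 : (2,0)
  5 : (0,0)  ✗ repeats pair of k=1
distinct pairs in image: 5 / 6 needed
  → (0,0) hit at k=1 and k=5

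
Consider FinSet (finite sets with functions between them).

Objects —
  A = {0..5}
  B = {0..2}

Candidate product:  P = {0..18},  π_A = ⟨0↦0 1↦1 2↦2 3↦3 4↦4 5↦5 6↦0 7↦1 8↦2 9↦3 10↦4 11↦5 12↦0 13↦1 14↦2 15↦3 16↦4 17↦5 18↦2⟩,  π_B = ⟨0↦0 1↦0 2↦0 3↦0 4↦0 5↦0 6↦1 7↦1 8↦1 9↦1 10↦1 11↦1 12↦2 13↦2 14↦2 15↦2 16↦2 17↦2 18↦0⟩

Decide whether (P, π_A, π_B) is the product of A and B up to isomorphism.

|A|·|B| = 6·3 = 18;  |P| = 19
  → cardinalities differ; no bijection possible.

Answer: NOT A VALID PRODUCT — |P|=19 ≠ |A|·|B|=18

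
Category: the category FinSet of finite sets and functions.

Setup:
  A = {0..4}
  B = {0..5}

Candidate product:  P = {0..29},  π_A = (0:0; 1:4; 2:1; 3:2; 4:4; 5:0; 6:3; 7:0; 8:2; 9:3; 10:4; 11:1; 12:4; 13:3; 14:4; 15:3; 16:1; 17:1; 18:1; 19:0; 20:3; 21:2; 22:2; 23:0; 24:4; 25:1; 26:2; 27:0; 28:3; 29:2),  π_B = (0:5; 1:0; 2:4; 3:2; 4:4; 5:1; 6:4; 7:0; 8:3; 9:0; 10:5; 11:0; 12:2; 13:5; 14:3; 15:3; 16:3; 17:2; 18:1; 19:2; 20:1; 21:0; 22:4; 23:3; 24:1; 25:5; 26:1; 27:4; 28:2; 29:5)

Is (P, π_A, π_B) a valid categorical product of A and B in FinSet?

Answer: VALID PRODUCT

Trace:
|A|·|B| = 5·6 = 30;  |P| = 30
Check the pairing map k ↦ (π_A(k), π_B(k)):
  0 : (0,5)
  1 : (4,0)
  2 : (1,4)
  3 : (2,2)
  4 : (4,4)
  5 : (0,1)
  6 : (3,4)
  7 : (0,0)
  8 : (2,3)
  9 : (3,0)
  10 : (4,5)
  11 : (1,0)
  12 : (4,2)
  13 : (3,5)
  14 : (4,3)
  15 : (3,3)
  16 : (1,3)
  17 : (1,2)
  18 : (1,1)
  19 : (0,2)
  20 : (3,1)
  21 : (2,0)
  22 : (2,4)
  23 : (0,3)
  24 : (4,1)
  25 : (1,5)
  26 : (2,1)
  27 : (0,4)
  28 : (3,2)
  29 : (2,5)
distinct pairs in image: 30 / 30 needed
  → bijection onto A×B; projections well-typed.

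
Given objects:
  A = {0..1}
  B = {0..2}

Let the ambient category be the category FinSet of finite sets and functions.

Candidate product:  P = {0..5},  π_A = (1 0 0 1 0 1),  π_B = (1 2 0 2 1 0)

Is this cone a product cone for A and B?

Answer: VALID PRODUCT

Work:
|A|·|B| = 2·3 = 6;  |P| = 6
Check the pairing map k ↦ (π_A(k), π_B(k)):
  0 -> (1,1)
  1 -> (0,2)
  2 -> (0,0)
  3 -> (1,2)
  4 -> (0,1)
  5 -> (1,0)
distinct pairs in image: 6 / 6 needed
  → bijection onto A×B; projections well-typed.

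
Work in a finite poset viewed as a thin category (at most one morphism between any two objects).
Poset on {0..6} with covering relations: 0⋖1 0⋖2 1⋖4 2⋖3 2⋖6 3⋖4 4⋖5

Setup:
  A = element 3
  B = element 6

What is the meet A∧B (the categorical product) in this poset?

{x : x<=A ∧ x<=B} = {0,2}  (A=3, B=6)
  0 <= 2
  2 <= 2
glb = 2

Answer: A∧B = 2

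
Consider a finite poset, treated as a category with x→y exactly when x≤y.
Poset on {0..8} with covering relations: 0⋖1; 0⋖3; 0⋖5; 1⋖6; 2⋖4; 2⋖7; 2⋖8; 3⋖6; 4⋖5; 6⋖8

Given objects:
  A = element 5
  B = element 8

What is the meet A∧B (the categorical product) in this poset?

Answer: NO MEET EXISTS

Trace:
Common predecessors of 5,8: {0,2}
  maximal lower bounds 0 and 2 are incomparable: neither 0<=2 nor 2<=0
→ no greatest lower bound exists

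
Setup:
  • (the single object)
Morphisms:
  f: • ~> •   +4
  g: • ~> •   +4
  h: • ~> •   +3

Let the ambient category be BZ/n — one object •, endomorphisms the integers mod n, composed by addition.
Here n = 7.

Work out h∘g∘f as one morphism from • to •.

  0 +4≡4 +4≡1 +3≡4  (mod 7)
result: +4

Answer: +4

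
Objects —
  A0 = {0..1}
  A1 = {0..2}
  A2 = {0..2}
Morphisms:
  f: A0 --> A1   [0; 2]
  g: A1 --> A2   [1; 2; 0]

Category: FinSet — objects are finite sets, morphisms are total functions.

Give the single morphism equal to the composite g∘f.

  0 f-->0 g-->1
  1 f-->2 g-->0
result: [1; 0]

Answer: [1; 0]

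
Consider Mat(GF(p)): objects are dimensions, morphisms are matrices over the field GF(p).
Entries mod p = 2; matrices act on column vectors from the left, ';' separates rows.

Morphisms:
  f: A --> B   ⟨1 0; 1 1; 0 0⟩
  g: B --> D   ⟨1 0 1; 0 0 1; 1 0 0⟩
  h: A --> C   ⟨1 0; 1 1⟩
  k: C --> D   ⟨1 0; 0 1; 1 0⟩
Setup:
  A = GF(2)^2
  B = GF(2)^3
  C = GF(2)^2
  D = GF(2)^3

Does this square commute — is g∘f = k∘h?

Answer: DOES NOT COMMUTE

Trace:
Along f;g (path 1):
  e0=(1,0) f-->(1,1,0) g-->(1,0,1)
  e1=(0,1) f-->(0,1,0) g-->(0,0,0)
  result₁ = ⟨1 0; 0 0; 1 0⟩
Along h;k (path 2):
  e0=(1,0) h-->(1,1) k-->(1,1,1)
  e1=(0,1) h-->(0,1) k-->(0,1,0)
  result₂ = ⟨1 0; 1 1; 1 0⟩
Equal? differ; not commutative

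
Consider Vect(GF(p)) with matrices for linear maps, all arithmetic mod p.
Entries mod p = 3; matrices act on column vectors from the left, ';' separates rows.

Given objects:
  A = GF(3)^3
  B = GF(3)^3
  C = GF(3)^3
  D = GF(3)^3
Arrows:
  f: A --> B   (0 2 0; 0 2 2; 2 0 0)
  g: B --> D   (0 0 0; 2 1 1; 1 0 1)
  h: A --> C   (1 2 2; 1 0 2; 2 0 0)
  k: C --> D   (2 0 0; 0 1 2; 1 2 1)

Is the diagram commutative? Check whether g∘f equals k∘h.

Answer: DOES NOT COMMUTE

Trace:
Along f;g (path 1):
  e0=(1,0,0) f-->(0,0,2) g-->(0,2,2)
  e1=(0,1,0) f-->(2,2,0) g-->(0,0,2)
  e2=(0,0,1) f-->(0,2,0) g-->(0,2,0)
  ⟦path⟧₁ = (0 0 0; 2 0 2; 2 2 0)
Along h;k (path 2):
  e0=(1,0,0) h-->(1,1,2) k-->(2,2,2)
  e1=(0,1,0) h-->(2,0,0) k-->(1,0,2)
  e2=(0,0,1) h-->(2,2,0) k-->(1,2,0)
  ⟦path⟧₂ = (2 1 1; 2 0 2; 2 2 0)
Equal? differ; not commutative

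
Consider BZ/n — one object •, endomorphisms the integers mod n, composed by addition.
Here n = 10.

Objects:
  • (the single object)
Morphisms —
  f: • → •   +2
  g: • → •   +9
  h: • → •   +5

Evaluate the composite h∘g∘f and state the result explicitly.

  0 +2≡2 +9≡1 +5≡6  (mod 10)
result: +6

Answer: +6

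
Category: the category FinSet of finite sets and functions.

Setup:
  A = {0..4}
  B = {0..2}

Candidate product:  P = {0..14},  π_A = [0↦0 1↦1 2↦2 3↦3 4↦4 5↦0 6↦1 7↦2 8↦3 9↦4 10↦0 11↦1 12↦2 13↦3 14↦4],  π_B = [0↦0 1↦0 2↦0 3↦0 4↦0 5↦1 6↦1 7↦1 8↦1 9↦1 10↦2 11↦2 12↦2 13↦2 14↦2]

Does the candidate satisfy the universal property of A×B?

|A|·|B| = 5·3 = 15;  |P| = 15
Check the pairing map k ↦ (π_A(k), π_B(k)):
  0 ↦ (0,0)
  1 ↦ (1,0)
  2 ↦ (2,0)
  3 ↦ (3,0)
  4 ↦ (4,0)
  5 ↦ (0,1)
  6 ↦ (1,1)
  7 ↦ (2,1)
  8 ↦ (3,1)
  9 ↦ (4,1)
  10 ↦ (0,2)
  11 ↦ (1,2)
  12 ↦ (2,2)
  13 ↦ (3,2)
  14 ↦ (4,2)
distinct pairs in image: 15 / 15 needed
  → bijection onto A×B; projections well-typed.

Answer: VALID PRODUCT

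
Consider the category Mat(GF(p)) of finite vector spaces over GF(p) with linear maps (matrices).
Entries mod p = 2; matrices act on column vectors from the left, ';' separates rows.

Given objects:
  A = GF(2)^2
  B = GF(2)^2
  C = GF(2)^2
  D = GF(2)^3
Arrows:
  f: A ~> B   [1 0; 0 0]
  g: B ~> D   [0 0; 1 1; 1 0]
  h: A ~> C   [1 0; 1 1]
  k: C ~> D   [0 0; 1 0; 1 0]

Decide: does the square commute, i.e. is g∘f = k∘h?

1) trace f;g:
  e0=⟨1,0⟩ f~>⟨1,0⟩ g~>⟨0,1,1⟩
  e1=⟨0,1⟩ f~>⟨0,0⟩ g~>⟨0,0,0⟩
  ⟦path⟧₁ = [0 0; 1 0; 1 0]
2) trace h;k:
  e0=⟨1,0⟩ h~>⟨1,1⟩ k~>⟨0,1,1⟩
  e1=⟨0,1⟩ h~>⟨0,1⟩ k~>⟨0,0,0⟩
  ⟦path⟧₂ = [0 0; 1 0; 1 0]
Equal? equal; square commutes

Answer: COMMUTES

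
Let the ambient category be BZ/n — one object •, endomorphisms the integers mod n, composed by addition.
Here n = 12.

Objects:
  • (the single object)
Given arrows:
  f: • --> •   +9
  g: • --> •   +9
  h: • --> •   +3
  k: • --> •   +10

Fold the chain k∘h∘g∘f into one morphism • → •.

Answer: +7

Trace:
  0 +9≡9 +9≡6 +3≡9 +10≡7  (mod 12)
result: +7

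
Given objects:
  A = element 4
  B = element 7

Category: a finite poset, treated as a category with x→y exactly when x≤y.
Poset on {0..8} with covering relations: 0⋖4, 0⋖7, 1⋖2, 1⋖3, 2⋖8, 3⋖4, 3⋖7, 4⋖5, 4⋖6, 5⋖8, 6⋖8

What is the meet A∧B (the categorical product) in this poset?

Answer: NO MEET EXISTS

Trace:
Lower bounds of A=4 and B=7: {0,1,3}
  maximal lower bounds 0 and 3 are incomparable: neither 0≤3 nor 3≤0
→ no greatest lower bound exists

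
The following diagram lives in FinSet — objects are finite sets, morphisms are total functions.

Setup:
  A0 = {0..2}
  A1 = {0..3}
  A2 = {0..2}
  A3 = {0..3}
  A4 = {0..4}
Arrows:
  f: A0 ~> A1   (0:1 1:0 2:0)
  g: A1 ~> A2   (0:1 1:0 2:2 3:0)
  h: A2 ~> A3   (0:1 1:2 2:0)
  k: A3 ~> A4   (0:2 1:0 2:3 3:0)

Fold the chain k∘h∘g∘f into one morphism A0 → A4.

Answer: (0:0 1:3 2:3)

Derivation:
  0 f~>1 g~>0 h~>1 k~>0
  1 f~>0 g~>1 h~>2 k~>3
  2 f~>0 g~>1 h~>2 k~>3
⟦path⟧: (0:0 1:3 2:3)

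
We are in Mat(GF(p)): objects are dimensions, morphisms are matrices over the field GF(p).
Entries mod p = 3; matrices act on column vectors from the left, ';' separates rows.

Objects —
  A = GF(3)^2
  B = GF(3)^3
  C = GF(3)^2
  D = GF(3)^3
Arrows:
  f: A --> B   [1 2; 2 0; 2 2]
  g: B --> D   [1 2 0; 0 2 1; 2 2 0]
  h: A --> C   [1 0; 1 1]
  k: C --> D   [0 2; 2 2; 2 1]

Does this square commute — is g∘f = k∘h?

Path 1 = f;g:
  e0=(1,0) f-->(1,2,2) g-->(2,0,0)
  e1=(0,1) f-->(2,0,2) g-->(2,2,1)
  result₁ = [2 2; 0 2; 0 1]
Path 2 = h;k:
  e0=(1,0) h-->(1,1) k-->(2,1,0)
  e1=(0,1) h-->(0,1) k-->(2,2,1)
  result₂ = [2 2; 1 2; 0 1]
Equal? distinct morphisms ✗

Answer: DOES NOT COMMUTE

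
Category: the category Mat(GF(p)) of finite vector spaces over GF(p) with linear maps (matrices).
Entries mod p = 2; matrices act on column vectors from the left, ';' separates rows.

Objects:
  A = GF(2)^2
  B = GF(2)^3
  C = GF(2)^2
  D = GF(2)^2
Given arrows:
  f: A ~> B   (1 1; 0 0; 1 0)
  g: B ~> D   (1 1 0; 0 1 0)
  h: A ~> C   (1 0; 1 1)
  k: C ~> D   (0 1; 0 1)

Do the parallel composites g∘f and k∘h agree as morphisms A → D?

Along f;g (path 1):
  e0=⟨1,0⟩ f~>⟨1,0,1⟩ g~>⟨1,0⟩
  e1=⟨0,1⟩ f~>⟨1,0,0⟩ g~>⟨1,0⟩
  result₁ = (1 1; 0 0)
Along h;k (path 2):
  e0=⟨1,0⟩ h~>⟨1,1⟩ k~>⟨1,1⟩
  e1=⟨0,1⟩ h~>⟨0,1⟩ k~>⟨1,1⟩
  result₂ = (1 1; 1 1)
Equal? differ; not commutative

Answer: DOES NOT COMMUTE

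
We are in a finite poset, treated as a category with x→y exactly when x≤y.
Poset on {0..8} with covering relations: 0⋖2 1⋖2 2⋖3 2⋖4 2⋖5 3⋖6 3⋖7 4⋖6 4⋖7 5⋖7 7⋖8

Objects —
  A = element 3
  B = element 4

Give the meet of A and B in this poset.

Lower bounds of A=3 and B=4: {0,1,2}
  0 ≤ 2
  1 ≤ 2
  2 ≤ 2
glb = 2

Answer: A∧B = 2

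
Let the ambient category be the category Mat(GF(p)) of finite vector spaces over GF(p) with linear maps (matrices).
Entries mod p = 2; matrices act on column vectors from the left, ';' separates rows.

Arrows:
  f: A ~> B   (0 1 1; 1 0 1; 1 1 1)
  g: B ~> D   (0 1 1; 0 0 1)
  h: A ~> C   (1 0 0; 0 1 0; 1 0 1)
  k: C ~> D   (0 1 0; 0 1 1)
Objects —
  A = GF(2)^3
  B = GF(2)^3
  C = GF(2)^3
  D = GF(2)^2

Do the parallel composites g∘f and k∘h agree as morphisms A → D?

Answer: COMMUTES

Trace:
Path 1 = f;g:
  e0=[1,0,0] f~>[0,1,1] g~>[0,1]
  e1=[0,1,0] f~>[1,0,1] g~>[1,1]
  e2=[0,0,1] f~>[1,1,1] g~>[0,1]
  composite₁ = (0 1 0; 1 1 1)
Path 2 = h;k:
  e0=[1,0,0] h~>[1,0,1] k~>[0,1]
  e1=[0,1,0] h~>[0,1,0] k~>[1,1]
  e2=[0,0,1] h~>[0,0,1] k~>[0,1]
  composite₂ = (0 1 0; 1 1 1)
Equal? same morphism ✓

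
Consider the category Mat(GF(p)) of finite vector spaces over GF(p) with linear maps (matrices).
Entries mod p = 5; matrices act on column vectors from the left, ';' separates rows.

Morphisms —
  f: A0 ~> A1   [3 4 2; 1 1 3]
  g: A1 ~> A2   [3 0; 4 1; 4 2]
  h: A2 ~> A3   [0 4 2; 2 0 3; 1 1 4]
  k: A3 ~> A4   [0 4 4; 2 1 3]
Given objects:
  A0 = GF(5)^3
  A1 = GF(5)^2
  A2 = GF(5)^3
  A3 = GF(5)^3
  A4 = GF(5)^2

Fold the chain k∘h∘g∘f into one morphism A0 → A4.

Answer: [2 1 3; 4 4 2]

Work:
  e0=(1,0,0) f~>(3,1) g~>(4,3,4) h~>(0,0,3) k~>(2,4)
  e1=(0,1,0) f~>(4,1) g~>(2,2,3) h~>(4,3,1) k~>(1,4)
  e2=(0,0,1) f~>(2,3) g~>(1,1,4) h~>(2,4,3) k~>(3,2)
composite: [2 1 3; 4 4 2]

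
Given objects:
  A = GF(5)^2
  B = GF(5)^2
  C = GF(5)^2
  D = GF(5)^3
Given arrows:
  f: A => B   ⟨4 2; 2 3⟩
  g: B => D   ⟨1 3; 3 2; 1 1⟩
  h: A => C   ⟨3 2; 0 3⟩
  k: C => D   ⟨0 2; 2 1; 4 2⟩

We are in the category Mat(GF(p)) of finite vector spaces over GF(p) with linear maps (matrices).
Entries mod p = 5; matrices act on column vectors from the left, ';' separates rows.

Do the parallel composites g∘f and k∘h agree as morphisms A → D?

Along f;g (path 1):
  e0=⟨1,0⟩ f=>⟨4,2⟩ g=>⟨0,1,1⟩
  e1=⟨0,1⟩ f=>⟨2,3⟩ g=>⟨1,2,0⟩
  result₁ = ⟨0 1; 1 2; 1 0⟩
Along h;k (path 2):
  e0=⟨1,0⟩ h=>⟨3,0⟩ k=>⟨0,1,2⟩
  e1=⟨0,1⟩ h=>⟨2,3⟩ k=>⟨1,2,4⟩
  result₂ = ⟨0 1; 1 2; 2 4⟩
Equal? distinct morphisms ✗

Answer: DOES NOT COMMUTE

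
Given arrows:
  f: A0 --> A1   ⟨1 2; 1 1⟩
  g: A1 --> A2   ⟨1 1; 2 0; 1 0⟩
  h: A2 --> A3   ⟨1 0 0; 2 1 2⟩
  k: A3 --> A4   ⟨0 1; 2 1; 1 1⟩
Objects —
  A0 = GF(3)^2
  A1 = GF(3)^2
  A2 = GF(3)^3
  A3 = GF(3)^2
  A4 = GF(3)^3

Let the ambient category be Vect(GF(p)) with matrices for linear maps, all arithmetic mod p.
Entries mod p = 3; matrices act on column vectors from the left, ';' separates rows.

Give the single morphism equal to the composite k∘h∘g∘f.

Answer: ⟨2 2; 0 2; 1 2⟩

Derivation:
  e0=[1,0] f-->[1,1] g-->[2,2,1] h-->[2,2] k-->[2,0,1]
  e1=[0,1] f-->[2,1] g-->[0,1,2] h-->[0,2] k-->[2,2,2]
⟦path⟧: ⟨2 2; 0 2; 1 2⟩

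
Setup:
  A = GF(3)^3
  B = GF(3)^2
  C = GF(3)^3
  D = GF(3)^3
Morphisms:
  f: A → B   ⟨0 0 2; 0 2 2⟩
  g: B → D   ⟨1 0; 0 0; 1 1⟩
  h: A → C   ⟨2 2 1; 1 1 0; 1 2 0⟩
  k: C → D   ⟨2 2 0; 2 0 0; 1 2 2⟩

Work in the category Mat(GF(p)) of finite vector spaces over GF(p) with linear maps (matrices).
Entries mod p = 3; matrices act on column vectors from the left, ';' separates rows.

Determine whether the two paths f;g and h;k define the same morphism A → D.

Along f;g (path 1):
  e0=⟨1,0,0⟩ f→⟨0,0⟩ g→⟨0,0,0⟩
  e1=⟨0,1,0⟩ f→⟨0,2⟩ g→⟨0,0,2⟩
  e2=⟨0,0,1⟩ f→⟨2,2⟩ g→⟨2,0,1⟩
  result₁ = ⟨0 0 2; 0 0 0; 0 2 1⟩
Along h;k (path 2):
  e0=⟨1,0,0⟩ h→⟨2,1,1⟩ k→⟨0,1,0⟩
  e1=⟨0,1,0⟩ h→⟨2,1,2⟩ k→⟨0,1,2⟩
  e2=⟨0,0,1⟩ h→⟨1,0,0⟩ k→⟨2,2,1⟩
  result₂ = ⟨0 0 2; 1 1 2; 0 2 1⟩
Equal? distinct morphisms ✗

Answer: DOES NOT COMMUTE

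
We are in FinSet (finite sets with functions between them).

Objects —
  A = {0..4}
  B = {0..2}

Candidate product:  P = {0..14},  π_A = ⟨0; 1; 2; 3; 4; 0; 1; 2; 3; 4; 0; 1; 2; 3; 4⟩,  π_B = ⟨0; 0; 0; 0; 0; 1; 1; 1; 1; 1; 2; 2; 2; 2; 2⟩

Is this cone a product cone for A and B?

|A|·|B| = 5·3 = 15;  |P| = 15
Check the pairing map k ↦ (π_A(k), π_B(k)):
  0 -> (0,0)
  1 -> (1,0)
  2 -> (2,0)
  3 -> (3,0)
  4 -> (4,0)
  5 -> (0,1)
  6 -> (1,1)
  7 -> (2,1)
  8 -> (3,1)
  9 -> (4,1)
  10 -> (0,2)
  11 -> (1,2)
  12 -> (2,2)
  13 -> (3,2)
  14 -> (4,2)
distinct pairs in image: 15 / 15 needed
  → bijection onto A×B; projections well-typed.

Answer: VALID PRODUCT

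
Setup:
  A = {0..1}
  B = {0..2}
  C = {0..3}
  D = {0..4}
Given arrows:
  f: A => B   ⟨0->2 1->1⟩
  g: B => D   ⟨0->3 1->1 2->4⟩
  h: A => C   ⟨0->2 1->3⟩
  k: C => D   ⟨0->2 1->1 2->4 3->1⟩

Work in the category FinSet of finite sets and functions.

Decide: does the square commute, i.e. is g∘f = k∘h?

Answer: COMMUTES

Trace:
1) trace f;g:
  0 f=>2 g=>4
  1 f=>1 g=>1
  result₁ = ⟨0->4 1->1⟩
2) trace h;k:
  0 h=>2 k=>4
  1 h=>3 k=>1
  result₂ = ⟨0->4 1->1⟩
Equal? equal; square commutes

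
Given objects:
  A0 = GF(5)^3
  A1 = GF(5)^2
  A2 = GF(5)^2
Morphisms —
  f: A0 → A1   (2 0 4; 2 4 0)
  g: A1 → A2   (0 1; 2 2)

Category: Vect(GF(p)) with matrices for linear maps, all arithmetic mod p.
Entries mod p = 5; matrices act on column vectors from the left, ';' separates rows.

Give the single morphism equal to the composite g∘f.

Answer: (2 4 0; 3 3 3)

Trace:
  e0=⟨1,0,0⟩ f→⟨2,2⟩ g→⟨2,3⟩
  e1=⟨0,1,0⟩ f→⟨0,4⟩ g→⟨4,3⟩
  e2=⟨0,0,1⟩ f→⟨4,0⟩ g→⟨0,3⟩
⟦path⟧: (2 4 0; 3 3 3)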